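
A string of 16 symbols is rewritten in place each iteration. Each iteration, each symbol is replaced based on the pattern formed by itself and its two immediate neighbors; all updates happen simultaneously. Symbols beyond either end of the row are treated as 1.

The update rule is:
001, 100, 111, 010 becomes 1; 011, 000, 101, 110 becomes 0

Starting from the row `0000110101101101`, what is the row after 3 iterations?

1001000100000000
0111101110000001
0011000101000010

0011000101000010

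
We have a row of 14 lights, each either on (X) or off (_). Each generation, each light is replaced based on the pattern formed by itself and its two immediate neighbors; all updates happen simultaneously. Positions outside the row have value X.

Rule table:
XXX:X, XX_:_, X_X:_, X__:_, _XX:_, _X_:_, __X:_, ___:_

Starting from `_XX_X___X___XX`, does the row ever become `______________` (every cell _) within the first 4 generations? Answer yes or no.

generation 1: _____________X
generation 2: ______________
all cells are _ at generation 2

yes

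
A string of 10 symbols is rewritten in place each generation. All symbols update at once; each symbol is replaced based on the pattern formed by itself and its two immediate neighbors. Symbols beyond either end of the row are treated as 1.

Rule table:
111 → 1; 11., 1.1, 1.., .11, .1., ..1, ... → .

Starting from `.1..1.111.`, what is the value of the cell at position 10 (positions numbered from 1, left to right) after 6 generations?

generation 1: .......1..
generation 2: ..........
generation 3: ..........  (fixed point — unchanged through generation 6)
position 10 holds .

.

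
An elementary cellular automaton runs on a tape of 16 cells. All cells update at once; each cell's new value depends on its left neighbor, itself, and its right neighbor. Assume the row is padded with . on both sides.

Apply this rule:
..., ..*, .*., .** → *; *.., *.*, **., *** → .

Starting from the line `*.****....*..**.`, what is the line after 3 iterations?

*.*....****.**..
*.*.****....*..*
*.*.*....****.**

*.*.*....****.**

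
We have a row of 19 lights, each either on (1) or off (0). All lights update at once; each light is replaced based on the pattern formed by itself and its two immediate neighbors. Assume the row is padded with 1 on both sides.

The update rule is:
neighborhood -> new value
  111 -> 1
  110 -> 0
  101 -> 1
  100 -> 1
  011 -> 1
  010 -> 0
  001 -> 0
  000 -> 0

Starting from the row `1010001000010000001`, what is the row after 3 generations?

0101000100001000001
1010100010000100001
0101010001000010001

0101010001000010001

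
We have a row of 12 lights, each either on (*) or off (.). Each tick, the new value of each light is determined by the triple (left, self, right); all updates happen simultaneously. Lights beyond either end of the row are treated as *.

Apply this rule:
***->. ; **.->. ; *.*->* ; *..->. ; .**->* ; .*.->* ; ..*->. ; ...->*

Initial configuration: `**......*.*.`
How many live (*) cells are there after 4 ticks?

...****.****
.*.*...**...
****.*.*..*.
....****..**
count of *: 6

6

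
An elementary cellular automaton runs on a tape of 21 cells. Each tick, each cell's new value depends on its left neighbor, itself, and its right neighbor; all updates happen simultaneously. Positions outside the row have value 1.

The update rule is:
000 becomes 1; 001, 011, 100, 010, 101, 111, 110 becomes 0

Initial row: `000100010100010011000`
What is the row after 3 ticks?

010001000001000000010
000100011100011111000
010001000001000000010

010001000001000000010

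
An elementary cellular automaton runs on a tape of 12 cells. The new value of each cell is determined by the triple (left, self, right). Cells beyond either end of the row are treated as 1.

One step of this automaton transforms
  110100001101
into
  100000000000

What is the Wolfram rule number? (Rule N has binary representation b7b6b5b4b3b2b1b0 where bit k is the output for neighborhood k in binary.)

position 0: 111 → 1  (bit 7 = 1)
position 1: 110 → 0  (bit 6 = 0)
position 2: 101 → 0  (bit 5 = 0)
position 4: 100 → 0  (bit 4 = 0)
position 8: 011 → 0  (bit 3 = 0)
position 3: 010 → 0  (bit 2 = 0)
position 7: 001 → 0  (bit 1 = 0)
position 5: 000 → 0  (bit 0 = 0)
bits b7..b0 = 10000000 = 128

128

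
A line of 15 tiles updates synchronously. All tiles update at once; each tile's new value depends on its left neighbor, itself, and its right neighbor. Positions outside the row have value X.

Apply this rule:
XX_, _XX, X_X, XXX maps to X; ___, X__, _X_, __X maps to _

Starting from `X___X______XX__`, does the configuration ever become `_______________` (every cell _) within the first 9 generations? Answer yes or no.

generation 1: X__________XX__
generation 2: X__________XX__  (fixed point — unchanged through generation 9)
generation 9 is X__________XX__, still not uniform _

no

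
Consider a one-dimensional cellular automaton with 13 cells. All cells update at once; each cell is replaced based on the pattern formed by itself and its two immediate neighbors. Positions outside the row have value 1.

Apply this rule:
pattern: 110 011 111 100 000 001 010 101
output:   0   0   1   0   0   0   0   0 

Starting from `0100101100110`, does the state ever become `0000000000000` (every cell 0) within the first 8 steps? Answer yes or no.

yes

step 1: 0000000000000
all cells are 0 at step 1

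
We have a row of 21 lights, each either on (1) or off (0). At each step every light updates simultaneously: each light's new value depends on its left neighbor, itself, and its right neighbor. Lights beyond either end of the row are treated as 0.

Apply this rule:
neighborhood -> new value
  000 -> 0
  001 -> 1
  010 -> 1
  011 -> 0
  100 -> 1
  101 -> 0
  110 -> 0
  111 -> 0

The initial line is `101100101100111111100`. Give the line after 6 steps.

step 1: 100011100011000000010
step 2: 110100010100100000111
step 3: 000110110111110001000
step 4: 001000000000001011100
step 5: 011100000000011000010
step 6: 100010000000100100111

100010000000100100111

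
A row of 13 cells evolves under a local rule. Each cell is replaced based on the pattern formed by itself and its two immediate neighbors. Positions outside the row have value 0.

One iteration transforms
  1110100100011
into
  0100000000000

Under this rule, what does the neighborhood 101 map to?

0

At position 3 the neighborhood is 101; the next row has 0 there.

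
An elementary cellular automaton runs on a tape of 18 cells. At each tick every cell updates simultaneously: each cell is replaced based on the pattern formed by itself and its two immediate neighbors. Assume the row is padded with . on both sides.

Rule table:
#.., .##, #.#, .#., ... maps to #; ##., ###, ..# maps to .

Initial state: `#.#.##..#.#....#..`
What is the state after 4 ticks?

#...####.#...####.

tick 1: #####.#.######.###
tick 2: #....####.....##..
tick 3: ####.#...####.#.##
tick 4: #...####.#...####.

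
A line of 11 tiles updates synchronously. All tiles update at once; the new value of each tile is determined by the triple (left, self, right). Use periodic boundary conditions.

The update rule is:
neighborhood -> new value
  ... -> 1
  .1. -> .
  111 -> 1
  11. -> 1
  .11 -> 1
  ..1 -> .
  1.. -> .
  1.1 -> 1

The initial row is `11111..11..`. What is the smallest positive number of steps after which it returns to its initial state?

11111..11..

1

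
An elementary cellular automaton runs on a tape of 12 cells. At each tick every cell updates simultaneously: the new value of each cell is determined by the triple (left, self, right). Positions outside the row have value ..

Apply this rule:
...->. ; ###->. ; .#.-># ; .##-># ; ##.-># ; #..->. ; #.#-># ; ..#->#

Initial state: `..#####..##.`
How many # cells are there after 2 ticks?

8

.##...#.###.
###..####.#.
count of #: 8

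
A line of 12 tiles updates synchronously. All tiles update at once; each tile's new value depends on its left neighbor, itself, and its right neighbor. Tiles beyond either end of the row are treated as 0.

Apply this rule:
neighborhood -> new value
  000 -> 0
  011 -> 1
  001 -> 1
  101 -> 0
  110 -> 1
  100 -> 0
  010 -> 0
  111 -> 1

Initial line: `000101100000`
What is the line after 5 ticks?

011111100000

001001100000
010011100000
100111100000
001111100000
011111100000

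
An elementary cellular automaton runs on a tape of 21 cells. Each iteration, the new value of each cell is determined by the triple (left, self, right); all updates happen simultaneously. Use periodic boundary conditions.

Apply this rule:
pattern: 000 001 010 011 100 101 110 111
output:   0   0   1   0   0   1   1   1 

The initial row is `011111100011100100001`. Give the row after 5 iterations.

101111100001100100001
110111100000100100000
011011100000100100000
001101100000100100000
000110100000100100000

000110100000100100000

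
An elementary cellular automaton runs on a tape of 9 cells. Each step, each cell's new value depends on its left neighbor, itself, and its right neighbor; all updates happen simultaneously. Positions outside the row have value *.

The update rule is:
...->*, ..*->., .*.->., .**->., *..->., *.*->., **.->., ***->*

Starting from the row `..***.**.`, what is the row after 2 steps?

...*.....
.*...***.

.*...***.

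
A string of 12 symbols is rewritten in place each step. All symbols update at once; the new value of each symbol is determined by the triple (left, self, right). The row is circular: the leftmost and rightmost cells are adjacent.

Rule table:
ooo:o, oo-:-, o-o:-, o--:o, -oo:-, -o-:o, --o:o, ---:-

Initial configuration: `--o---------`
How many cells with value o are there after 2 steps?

step 1: -ooo--------
step 2: o-o-o-------
count of o: 3

3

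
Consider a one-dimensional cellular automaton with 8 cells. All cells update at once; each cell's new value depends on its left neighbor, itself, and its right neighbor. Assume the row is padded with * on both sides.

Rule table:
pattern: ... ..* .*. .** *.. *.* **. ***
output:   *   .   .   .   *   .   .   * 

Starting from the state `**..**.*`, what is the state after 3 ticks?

*.*.....
...****.
**..**..

**..**..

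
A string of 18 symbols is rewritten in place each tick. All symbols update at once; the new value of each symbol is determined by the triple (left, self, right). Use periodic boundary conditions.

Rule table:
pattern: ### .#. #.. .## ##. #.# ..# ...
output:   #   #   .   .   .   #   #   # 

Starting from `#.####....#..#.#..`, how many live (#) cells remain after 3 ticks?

13

tick 1: ##.##..####.####.#
tick 2: #.#...#.##.#.##.#.
tick 3: ###.####..###..###
count of #: 13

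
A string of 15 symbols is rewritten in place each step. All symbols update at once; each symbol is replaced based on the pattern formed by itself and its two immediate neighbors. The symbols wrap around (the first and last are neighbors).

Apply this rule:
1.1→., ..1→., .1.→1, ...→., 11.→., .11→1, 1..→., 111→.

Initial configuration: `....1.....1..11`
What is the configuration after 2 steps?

....1.....1..1.
....1.....1..1.

....1.....1..1.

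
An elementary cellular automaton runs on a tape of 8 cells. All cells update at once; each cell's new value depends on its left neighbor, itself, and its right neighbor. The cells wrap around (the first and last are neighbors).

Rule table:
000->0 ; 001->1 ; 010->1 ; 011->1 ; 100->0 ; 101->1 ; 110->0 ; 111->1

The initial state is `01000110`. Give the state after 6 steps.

10011001

step 1: 11001100
step 2: 10011001
step 3: 00110011
step 4: 01100110
step 5: 11001100  (repeats step 1; period 4)
step 6: 10011001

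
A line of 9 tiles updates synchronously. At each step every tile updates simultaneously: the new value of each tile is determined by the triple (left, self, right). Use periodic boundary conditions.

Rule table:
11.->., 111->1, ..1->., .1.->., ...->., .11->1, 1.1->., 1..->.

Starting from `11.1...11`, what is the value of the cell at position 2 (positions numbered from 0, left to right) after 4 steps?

1......11
.......11
.......1.
.........
position 2 holds .

.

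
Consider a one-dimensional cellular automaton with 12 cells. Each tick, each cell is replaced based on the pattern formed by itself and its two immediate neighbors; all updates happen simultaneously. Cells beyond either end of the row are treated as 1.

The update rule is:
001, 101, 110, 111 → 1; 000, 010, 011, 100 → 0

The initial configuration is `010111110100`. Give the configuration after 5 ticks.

tick 1: 101011111001
tick 2: 110101111010
tick 3: 111010111101
tick 4: 111101011110
tick 5: 111110101111

111110101111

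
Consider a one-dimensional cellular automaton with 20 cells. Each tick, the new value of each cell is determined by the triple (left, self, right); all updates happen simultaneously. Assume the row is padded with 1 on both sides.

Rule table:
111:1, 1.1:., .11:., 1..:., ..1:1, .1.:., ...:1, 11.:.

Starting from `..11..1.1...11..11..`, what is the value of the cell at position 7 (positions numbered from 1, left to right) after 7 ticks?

.1...1....11...1...1
...11..111...11..11.
.11...1.1..11...1...
....11....1...11..11
.111...111..11...1.1
..1..11.1..1...11...
.1..1.....1..11...11
position 7 holds .

.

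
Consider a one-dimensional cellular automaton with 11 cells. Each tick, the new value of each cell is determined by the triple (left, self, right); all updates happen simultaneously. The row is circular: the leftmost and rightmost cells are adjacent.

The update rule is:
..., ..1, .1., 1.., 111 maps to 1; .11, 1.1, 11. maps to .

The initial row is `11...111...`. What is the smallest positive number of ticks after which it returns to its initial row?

tick 1: ..111.1.111
tick 2: 11.1..1..1.
tick 3: ...1111111.
tick 4: 111.11111.1
tick 5: 11...111...

5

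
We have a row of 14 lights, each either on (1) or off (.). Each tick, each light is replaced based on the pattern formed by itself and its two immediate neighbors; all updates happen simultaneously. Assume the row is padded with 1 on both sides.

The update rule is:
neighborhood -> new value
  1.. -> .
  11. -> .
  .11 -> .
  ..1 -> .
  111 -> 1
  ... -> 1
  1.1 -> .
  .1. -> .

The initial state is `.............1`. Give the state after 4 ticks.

.1..11111.....

.11111111111..
..111111111...
...1111111..1.
.1..11111.....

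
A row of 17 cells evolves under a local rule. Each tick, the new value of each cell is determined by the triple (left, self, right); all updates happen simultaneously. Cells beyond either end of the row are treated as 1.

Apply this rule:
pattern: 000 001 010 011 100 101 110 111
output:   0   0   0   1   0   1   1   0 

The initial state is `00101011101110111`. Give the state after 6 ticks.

00010110111011100
00001111101110100
00001000111011000
00000000101111000
00000000011001000
00000000011000000

00000000011000000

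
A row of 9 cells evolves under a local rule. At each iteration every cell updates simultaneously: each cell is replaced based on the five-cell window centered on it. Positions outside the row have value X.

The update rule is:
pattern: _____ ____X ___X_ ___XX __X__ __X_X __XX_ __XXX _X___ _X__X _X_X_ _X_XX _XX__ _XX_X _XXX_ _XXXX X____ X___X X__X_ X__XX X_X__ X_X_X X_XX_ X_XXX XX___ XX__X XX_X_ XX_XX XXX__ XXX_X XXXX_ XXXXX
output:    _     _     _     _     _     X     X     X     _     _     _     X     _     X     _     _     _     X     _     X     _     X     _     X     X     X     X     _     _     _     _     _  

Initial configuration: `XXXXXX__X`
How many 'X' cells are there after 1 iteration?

______XXX
count of X: 3

3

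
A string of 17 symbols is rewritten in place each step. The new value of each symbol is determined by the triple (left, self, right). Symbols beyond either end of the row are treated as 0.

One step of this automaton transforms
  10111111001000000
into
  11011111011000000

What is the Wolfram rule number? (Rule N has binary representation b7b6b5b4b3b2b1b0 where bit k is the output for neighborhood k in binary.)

230

position 3: 111 → 1  (bit 7 = 1)
position 7: 110 → 1  (bit 6 = 1)
position 1: 101 → 1  (bit 5 = 1)
position 8: 100 → 0  (bit 4 = 0)
position 2: 011 → 0  (bit 3 = 0)
position 0: 010 → 1  (bit 2 = 1)
position 9: 001 → 1  (bit 1 = 1)
position 12: 000 → 0  (bit 0 = 0)
bits b7..b0 = 11100110 = 230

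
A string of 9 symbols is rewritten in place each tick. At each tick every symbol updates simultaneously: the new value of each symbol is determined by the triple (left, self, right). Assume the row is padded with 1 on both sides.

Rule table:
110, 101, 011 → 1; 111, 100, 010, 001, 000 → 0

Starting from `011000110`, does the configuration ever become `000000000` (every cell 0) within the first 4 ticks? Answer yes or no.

yes

tick 1: 111000111
tick 2: 001000100
tick 3: 000000000
all cells are 0 at tick 3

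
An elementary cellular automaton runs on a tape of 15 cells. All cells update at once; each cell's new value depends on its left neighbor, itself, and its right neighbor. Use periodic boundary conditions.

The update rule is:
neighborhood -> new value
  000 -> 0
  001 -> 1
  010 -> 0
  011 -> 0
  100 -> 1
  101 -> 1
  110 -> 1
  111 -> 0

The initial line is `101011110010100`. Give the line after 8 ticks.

110101101010110

tick 1: 010100011101011
tick 2: 101010100110101
tick 3: 110101011011010
tick 4: 011010101101101
tick 5: 101101010110110
tick 6: 010110101011011
tick 7: 101011010101101
tick 8: 110101101010110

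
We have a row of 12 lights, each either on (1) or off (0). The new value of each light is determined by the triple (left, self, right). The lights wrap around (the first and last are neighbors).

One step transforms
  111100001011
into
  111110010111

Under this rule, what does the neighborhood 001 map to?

1

At position 7 the neighborhood is 001; the next row has 1 there.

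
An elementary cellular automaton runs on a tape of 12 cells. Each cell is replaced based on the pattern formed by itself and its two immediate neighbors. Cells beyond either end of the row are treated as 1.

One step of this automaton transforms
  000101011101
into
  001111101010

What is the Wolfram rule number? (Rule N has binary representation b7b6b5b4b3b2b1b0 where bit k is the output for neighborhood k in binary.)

position 8: 111 → 1  (bit 7 = 1)
position 9: 110 → 0  (bit 6 = 0)
position 4: 101 → 1  (bit 5 = 1)
position 0: 100 → 0  (bit 4 = 0)
position 7: 011 → 0  (bit 3 = 0)
position 3: 010 → 1  (bit 2 = 1)
position 2: 001 → 1  (bit 1 = 1)
position 1: 000 → 0  (bit 0 = 0)
bits b7..b0 = 10100110 = 166

166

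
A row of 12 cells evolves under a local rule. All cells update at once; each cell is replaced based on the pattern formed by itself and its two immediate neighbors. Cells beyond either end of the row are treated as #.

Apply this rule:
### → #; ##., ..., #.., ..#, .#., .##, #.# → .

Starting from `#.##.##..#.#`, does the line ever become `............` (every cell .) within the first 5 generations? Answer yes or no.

............
all cells are . at generation 1

yes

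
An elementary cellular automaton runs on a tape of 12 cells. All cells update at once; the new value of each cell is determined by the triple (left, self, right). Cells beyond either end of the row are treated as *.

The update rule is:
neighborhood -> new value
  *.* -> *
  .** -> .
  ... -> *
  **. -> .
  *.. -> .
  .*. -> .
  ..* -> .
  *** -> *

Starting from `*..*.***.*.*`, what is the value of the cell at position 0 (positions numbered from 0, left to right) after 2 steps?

step 1: ....*.*.*.*.
step 2: .**..*.*.*.*
position 0 holds .

.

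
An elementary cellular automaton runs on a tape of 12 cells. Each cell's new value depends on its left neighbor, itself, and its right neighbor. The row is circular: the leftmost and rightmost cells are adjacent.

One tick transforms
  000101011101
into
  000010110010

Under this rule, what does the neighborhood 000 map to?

0

At position 1 the neighborhood is 000; the next row has 0 there.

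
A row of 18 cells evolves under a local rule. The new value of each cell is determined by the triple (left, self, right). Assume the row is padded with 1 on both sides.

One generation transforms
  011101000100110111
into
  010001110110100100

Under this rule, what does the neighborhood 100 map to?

At position 6 the neighborhood is 100; the next row has 1 there.

1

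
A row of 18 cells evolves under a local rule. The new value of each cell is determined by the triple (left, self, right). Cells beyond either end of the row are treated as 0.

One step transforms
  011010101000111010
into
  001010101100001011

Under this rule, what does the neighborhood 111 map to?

0

At position 13 the neighborhood is 111; the next row has 0 there.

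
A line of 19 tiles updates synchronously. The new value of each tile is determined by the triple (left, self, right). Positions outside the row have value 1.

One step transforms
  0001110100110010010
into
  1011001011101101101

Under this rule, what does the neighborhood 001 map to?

1

At position 2 the neighborhood is 001; the next row has 1 there.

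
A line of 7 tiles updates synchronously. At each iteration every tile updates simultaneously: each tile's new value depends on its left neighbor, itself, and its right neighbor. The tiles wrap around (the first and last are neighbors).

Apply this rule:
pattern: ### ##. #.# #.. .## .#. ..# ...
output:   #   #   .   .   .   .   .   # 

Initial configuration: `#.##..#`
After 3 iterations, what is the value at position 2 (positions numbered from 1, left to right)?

#

iteration 1: #..#...
iteration 2: .....#.
iteration 3: ####...
position 2 holds #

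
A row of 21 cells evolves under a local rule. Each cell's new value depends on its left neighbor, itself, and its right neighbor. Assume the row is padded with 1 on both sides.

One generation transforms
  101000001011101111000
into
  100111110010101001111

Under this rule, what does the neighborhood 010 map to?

0

At position 2 the neighborhood is 010; the next row has 0 there.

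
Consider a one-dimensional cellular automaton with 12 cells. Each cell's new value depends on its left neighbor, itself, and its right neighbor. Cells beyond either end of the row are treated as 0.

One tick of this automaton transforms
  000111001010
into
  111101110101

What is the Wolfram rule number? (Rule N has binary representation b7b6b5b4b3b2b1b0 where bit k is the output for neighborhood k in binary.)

123

position 4: 111 → 0  (bit 7 = 0)
position 5: 110 → 1  (bit 6 = 1)
position 9: 101 → 1  (bit 5 = 1)
position 6: 100 → 1  (bit 4 = 1)
position 3: 011 → 1  (bit 3 = 1)
position 8: 010 → 0  (bit 2 = 0)
position 2: 001 → 1  (bit 1 = 1)
position 0: 000 → 1  (bit 0 = 1)
bits b7..b0 = 01111011 = 123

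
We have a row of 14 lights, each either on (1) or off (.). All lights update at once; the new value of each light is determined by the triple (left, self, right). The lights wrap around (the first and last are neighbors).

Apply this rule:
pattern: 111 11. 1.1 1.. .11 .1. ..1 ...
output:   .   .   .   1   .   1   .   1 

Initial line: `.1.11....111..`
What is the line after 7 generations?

.1...111....11
.111....111...
....111....111
111....111....
...111....111.
11....111....1
..111....111..

..111....111..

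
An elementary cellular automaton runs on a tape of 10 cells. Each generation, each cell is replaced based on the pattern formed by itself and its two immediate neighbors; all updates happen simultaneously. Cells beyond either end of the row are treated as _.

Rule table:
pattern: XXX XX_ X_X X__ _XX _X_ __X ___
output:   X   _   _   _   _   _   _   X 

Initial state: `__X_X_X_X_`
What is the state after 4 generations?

____XXXX__

X_________
__XXXXXXXX
X__XXXXXX_
____XXXX__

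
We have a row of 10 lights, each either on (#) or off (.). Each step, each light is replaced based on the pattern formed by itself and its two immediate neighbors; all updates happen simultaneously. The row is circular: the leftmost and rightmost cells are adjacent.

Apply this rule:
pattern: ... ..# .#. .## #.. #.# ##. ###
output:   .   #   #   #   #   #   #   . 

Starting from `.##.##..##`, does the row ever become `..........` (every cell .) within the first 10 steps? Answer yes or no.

yes

##########
..........
all cells are . at step 2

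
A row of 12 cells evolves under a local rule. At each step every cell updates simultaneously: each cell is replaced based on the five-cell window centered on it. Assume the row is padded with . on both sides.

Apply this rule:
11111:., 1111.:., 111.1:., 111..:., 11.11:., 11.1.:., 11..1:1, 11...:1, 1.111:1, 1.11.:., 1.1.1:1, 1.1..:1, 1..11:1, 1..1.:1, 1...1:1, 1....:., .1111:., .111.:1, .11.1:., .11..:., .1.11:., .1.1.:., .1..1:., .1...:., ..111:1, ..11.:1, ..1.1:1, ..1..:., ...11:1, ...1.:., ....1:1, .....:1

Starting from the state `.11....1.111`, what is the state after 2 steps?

1..1.1.1...1

11.1.1.1.11.
1..1.1.1...1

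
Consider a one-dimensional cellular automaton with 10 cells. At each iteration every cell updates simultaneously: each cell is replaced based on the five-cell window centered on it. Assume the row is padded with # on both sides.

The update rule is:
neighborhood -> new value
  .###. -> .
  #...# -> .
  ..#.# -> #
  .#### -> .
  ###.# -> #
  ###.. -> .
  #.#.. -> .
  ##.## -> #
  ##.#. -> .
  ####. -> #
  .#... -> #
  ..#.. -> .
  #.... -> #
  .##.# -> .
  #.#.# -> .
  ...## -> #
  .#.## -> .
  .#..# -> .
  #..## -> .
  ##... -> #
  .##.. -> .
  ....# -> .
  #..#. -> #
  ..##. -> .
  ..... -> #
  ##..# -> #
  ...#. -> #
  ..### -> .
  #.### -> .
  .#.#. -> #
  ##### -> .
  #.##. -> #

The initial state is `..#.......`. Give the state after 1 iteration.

##.#####.#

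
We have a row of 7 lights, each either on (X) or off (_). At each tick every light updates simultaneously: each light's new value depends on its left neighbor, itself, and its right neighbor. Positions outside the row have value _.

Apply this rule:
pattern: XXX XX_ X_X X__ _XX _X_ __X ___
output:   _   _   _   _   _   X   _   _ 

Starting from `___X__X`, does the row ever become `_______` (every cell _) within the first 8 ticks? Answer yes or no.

no

___X__X  (fixed point — unchanged through tick 8)
tick 8 is ___X__X, still not uniform _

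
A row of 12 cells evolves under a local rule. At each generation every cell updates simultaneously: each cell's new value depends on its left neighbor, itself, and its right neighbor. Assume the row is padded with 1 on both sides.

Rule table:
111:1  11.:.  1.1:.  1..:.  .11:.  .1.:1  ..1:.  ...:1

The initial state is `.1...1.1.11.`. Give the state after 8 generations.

generation 1: .1.1.1.1....
generation 2: .1.1.1.1.11.
generation 3: .1.1.1.1....  (repeats generation 1; period 2)
generation 8: .1.1.1.1.11.

.1.1.1.1.11.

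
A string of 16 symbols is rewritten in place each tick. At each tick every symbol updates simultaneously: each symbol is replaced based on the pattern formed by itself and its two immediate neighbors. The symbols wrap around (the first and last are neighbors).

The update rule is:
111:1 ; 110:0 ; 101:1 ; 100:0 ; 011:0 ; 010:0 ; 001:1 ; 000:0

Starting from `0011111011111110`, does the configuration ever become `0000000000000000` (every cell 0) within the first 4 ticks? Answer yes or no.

0101110101111100
1010101010111000
0101010101010001
1010101010100010
tick 4 is 1010101010100010, still not uniform 0

no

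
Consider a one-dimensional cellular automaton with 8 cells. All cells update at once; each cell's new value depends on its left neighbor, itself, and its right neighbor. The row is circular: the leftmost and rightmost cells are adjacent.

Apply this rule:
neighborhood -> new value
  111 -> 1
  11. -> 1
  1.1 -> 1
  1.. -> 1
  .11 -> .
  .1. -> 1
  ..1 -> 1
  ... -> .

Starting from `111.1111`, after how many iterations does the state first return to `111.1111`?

iteration 1: 1111.111
iteration 2: 11111.11
iteration 3: 111111.1
iteration 4: 1111111.
iteration 5: .1111111
iteration 6: 1.111111
iteration 7: 11.11111
iteration 8: 111.1111

8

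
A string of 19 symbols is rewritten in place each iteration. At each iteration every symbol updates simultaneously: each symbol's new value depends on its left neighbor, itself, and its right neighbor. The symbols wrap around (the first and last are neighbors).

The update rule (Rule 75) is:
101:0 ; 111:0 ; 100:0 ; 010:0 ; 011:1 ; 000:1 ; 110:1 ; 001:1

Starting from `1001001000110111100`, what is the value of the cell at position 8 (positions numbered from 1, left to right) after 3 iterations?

1

iteration 1: 0010010011110100101
iteration 2: 0100100110010001000
iteration 3: 1001001110100110011
position 8 holds 1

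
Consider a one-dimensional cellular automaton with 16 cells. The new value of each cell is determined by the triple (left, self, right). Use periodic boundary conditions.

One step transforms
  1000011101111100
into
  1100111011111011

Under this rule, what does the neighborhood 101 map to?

At position 8 the neighborhood is 101; the next row has 1 there.

1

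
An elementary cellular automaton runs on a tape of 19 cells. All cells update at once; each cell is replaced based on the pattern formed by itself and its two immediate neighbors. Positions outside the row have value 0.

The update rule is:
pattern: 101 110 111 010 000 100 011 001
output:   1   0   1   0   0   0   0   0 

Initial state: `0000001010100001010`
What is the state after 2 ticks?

0000000010000000000

tick 1: 0000000101000000100
tick 2: 0000000010000000000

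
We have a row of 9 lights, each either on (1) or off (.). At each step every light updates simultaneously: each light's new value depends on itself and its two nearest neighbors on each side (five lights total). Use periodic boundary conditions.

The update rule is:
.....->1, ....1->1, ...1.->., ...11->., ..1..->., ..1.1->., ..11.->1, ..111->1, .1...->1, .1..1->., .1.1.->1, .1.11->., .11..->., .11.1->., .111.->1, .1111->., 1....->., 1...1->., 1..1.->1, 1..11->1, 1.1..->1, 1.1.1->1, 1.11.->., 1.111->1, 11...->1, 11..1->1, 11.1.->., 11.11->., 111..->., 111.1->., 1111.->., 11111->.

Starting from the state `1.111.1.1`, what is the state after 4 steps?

...1.1.1.

..11..1..
1.1.11.1.
111....11
...1.1.1.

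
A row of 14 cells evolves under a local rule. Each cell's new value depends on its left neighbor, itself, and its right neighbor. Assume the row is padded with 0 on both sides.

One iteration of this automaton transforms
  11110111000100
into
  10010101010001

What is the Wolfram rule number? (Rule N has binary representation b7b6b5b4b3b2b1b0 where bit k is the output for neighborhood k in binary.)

position 1: 111 → 0  (bit 7 = 0)
position 3: 110 → 1  (bit 6 = 1)
position 4: 101 → 0  (bit 5 = 0)
position 8: 100 → 0  (bit 4 = 0)
position 0: 011 → 1  (bit 3 = 1)
position 11: 010 → 0  (bit 2 = 0)
position 10: 001 → 0  (bit 1 = 0)
position 9: 000 → 1  (bit 0 = 1)
bits b7..b0 = 01001001 = 73

73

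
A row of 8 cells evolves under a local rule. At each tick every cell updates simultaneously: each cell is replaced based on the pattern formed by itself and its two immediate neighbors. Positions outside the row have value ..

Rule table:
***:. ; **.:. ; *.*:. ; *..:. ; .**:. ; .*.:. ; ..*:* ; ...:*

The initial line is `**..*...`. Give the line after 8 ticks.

******..

...*..**
***..*..
....*..*
****..*.
.....*..
*****..*
......*.
******..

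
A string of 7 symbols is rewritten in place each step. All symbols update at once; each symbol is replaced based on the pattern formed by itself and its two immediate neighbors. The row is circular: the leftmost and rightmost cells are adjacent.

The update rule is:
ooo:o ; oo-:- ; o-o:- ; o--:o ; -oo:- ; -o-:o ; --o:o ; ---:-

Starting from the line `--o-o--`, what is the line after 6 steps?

o-o-o-o

step 1: -oo-oo-
step 2: o-----o
step 3: -o---o-
step 4: ooo-ooo
step 5: oo---oo
step 6: o-o-o-o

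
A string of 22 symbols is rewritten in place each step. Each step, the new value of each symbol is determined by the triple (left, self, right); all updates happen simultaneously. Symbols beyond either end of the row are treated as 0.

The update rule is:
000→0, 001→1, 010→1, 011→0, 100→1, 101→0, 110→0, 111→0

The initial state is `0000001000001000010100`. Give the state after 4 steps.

step 1: 0000011100011100110110
step 2: 0000100010100011000001
step 3: 0001110110110100100011
step 4: 0010000000000111110100

0010000000000111110100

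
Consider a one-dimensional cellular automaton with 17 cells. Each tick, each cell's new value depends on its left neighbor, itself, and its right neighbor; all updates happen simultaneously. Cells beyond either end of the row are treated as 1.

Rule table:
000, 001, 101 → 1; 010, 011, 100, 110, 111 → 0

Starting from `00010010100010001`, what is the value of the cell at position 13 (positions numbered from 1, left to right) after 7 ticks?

tick 1: 01100101001100110
tick 2: 10001010010001001
tick 3: 00110100100110010
tick 4: 01001001001000101
tick 5: 10010010010011010
tick 6: 00100100100100101
tick 7: 01001001001001010
position 13 holds 0

0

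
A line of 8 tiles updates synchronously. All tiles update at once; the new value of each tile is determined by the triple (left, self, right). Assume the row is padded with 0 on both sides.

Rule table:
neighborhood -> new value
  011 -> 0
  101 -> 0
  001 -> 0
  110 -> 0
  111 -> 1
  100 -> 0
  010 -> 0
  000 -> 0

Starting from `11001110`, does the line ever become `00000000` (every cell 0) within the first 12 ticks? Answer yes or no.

yes

00000100
00000000
all cells are 0 at tick 2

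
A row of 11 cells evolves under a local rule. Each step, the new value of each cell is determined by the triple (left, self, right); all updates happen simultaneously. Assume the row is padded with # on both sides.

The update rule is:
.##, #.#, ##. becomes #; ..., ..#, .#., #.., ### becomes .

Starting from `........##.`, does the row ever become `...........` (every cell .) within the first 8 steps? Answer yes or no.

step 1: ........###
step 2: ........#..
step 3: ...........
all cells are . at step 3

yes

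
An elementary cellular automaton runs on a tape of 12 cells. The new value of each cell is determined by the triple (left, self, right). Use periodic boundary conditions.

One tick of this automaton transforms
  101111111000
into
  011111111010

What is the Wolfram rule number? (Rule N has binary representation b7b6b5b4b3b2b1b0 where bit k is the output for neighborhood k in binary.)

position 3: 111 → 1  (bit 7 = 1)
position 8: 110 → 1  (bit 6 = 1)
position 1: 101 → 1  (bit 5 = 1)
position 9: 100 → 0  (bit 4 = 0)
position 2: 011 → 1  (bit 3 = 1)
position 0: 010 → 0  (bit 2 = 0)
position 11: 001 → 0  (bit 1 = 0)
position 10: 000 → 1  (bit 0 = 1)
bits b7..b0 = 11101001 = 233

233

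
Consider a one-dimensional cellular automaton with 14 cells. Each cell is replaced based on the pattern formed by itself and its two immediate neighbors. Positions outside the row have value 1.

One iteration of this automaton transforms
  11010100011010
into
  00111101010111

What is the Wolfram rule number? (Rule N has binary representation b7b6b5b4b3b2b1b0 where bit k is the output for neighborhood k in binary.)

45

position 0: 111 → 0  (bit 7 = 0)
position 1: 110 → 0  (bit 6 = 0)
position 2: 101 → 1  (bit 5 = 1)
position 6: 100 → 0  (bit 4 = 0)
position 9: 011 → 1  (bit 3 = 1)
position 3: 010 → 1  (bit 2 = 1)
position 8: 001 → 0  (bit 1 = 0)
position 7: 000 → 1  (bit 0 = 1)
bits b7..b0 = 00101101 = 45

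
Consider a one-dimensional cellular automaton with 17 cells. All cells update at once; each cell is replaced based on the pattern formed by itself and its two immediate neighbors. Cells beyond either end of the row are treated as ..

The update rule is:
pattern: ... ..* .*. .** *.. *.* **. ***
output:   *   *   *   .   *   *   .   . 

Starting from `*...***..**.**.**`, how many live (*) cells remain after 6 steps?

****...**..*..*..
....***..********
****...**........
....***..********  (repeats step 2; period 2)
step 6: ....***..********
count of *: 11

11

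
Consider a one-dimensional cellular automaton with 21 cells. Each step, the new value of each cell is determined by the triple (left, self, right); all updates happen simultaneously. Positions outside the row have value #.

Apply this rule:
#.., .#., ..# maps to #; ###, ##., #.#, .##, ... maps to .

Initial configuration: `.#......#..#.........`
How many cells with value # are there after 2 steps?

step 1: .##....######.......#
step 2: ...#..#......#.....#.
count of #: 4

4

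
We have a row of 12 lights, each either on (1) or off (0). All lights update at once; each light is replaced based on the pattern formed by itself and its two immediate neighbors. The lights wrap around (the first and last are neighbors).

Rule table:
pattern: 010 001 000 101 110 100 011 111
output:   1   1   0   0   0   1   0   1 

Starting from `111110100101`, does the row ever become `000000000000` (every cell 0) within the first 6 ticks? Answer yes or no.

yes

tick 1: 111100111100
tick 2: 011011011011
tick 3: 000000000000
all cells are 0 at tick 3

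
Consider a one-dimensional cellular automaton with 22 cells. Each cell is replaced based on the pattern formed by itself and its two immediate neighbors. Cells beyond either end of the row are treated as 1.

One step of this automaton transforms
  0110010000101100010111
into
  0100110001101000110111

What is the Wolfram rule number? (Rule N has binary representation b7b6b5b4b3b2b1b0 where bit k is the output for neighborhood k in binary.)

142

position 20: 111 → 1  (bit 7 = 1)
position 2: 110 → 0  (bit 6 = 0)
position 0: 101 → 0  (bit 5 = 0)
position 3: 100 → 0  (bit 4 = 0)
position 1: 011 → 1  (bit 3 = 1)
position 5: 010 → 1  (bit 2 = 1)
position 4: 001 → 1  (bit 1 = 1)
position 7: 000 → 0  (bit 0 = 0)
bits b7..b0 = 10001110 = 142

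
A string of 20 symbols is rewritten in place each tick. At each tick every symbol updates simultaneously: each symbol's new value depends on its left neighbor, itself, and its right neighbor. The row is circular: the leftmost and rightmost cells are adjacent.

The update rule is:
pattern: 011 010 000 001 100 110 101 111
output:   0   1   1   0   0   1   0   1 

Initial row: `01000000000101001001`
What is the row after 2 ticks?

tick 1: 01011111110101001001
tick 2: 01001111110101001001

01001111110101001001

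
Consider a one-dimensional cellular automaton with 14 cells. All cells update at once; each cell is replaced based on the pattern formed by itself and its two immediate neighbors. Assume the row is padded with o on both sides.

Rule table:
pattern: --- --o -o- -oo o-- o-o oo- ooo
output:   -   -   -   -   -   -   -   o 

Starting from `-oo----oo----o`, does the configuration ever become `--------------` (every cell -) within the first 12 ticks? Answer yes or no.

tick 1: --------------
all cells are - at tick 1

yes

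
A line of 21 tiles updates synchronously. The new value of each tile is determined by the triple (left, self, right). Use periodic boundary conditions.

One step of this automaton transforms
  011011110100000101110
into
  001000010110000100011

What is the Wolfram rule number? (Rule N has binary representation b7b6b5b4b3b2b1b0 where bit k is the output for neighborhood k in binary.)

84

position 5: 111 → 0  (bit 7 = 0)
position 2: 110 → 1  (bit 6 = 1)
position 3: 101 → 0  (bit 5 = 0)
position 10: 100 → 1  (bit 4 = 1)
position 1: 011 → 0  (bit 3 = 0)
position 9: 010 → 1  (bit 2 = 1)
position 0: 001 → 0  (bit 1 = 0)
position 11: 000 → 0  (bit 0 = 0)
bits b7..b0 = 01010100 = 84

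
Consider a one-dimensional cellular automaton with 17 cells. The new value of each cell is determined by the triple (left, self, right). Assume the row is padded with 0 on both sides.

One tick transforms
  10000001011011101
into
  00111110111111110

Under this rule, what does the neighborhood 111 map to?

1

At position 13 the neighborhood is 111; the next row has 1 there.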